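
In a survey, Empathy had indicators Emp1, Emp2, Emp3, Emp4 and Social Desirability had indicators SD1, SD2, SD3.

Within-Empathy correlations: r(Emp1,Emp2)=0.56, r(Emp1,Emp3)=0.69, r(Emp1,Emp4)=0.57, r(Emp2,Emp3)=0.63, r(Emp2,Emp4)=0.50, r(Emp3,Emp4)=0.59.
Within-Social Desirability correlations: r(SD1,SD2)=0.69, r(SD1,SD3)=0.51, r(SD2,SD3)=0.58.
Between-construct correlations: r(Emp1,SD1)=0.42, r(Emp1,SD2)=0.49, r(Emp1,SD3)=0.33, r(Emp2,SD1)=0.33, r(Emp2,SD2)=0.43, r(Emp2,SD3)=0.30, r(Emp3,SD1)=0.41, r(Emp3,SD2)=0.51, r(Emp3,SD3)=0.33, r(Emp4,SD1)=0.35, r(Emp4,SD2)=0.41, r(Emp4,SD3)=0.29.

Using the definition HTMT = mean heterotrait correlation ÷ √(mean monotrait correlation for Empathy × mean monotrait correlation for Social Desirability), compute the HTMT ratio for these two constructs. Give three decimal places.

Mean between = 4.60/12 = 0.3833.
Mean within-Emp = 3.54/6 = 0.5900; mean within-SD = 1.78/3 = 0.5933.
Geometric mean = √(0.5900 × 0.5933) = 0.5916.
HTMT = 0.3833 / 0.5916 = 0.648.

0.648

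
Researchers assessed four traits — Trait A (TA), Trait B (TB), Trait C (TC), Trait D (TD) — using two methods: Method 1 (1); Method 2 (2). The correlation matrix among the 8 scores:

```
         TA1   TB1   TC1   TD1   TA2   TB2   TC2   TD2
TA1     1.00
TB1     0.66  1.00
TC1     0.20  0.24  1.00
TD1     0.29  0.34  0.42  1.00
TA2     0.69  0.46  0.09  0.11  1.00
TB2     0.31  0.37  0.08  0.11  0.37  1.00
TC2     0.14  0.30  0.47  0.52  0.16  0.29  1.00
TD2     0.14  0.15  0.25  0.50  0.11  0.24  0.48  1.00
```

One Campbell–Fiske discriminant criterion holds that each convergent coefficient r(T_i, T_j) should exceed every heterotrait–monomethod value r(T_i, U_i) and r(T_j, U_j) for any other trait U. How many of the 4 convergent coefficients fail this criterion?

2

Convergent coefficients and their comparison sets:
TA (methods 1·2): 0.69 vs {0.66, 0.37, 0.20, 0.16, 0.29, 0.11} → pass.
TB (methods 1·2): 0.37 vs {0.66, 0.37, 0.24, 0.29, 0.34, 0.24} → fail.
TC (methods 1·2): 0.47 vs {0.20, 0.16, 0.24, 0.29, 0.42, 0.48} → fail.
TD (methods 1·2): 0.50 vs {0.29, 0.11, 0.34, 0.24, 0.42, 0.48} → pass.
2 of 4 fail.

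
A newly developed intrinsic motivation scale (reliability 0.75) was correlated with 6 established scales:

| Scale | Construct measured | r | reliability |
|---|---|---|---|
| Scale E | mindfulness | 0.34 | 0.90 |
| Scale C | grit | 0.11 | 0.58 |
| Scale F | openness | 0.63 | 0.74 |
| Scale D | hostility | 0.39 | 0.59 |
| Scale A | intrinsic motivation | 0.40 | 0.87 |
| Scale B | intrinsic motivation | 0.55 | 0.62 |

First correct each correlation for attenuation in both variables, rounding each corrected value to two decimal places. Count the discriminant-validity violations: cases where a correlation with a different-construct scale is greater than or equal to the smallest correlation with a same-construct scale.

Disattenuated r (r / √(r_scale · r_new)):
  Scale E (disc): 0.34 / √(0.90·0.75) = 0.41
  Scale C (disc): 0.11 / √(0.58·0.75) = 0.17
  Scale F (disc): 0.63 / √(0.74·0.75) = 0.85
  Scale D (disc): 0.39 / √(0.59·0.75) = 0.59
  Scale A (conv): 0.40 / √(0.87·0.75) = 0.50
  Scale B (conv): 0.55 / √(0.62·0.75) = 0.81
Smallest convergent = 0.50. Discriminant values: 0.41, 0.17, 0.85, 0.59; count ≥ 0.50 → 2.

2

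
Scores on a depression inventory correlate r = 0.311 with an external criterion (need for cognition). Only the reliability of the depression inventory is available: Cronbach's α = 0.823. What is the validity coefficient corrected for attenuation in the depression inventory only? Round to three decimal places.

Single correction: r_c = r_obs / √r_xx = 0.311 / √0.823 = 0.311 / 0.9072 ≈ 0.343.

0.343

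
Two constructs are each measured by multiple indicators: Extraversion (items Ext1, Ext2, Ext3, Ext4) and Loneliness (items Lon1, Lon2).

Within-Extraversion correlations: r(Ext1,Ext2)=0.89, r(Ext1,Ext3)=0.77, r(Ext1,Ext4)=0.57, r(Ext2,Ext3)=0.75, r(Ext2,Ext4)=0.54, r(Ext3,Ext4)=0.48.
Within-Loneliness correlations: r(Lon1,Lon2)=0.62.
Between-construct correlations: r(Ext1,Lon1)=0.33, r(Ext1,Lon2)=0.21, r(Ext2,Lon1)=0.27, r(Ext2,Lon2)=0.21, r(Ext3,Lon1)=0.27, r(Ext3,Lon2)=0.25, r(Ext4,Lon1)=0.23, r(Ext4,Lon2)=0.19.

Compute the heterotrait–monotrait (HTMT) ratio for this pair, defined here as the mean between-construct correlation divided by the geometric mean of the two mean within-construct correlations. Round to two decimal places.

Between-construct mean = 1.96/8 = 0.2450.
Mean within-Ext = 4.00/6 = 0.6667; mean within-Lon = 0.62/1 = 0.6200.
Geometric mean = √(0.6667 × 0.6200) = 0.6429.
HTMT = 0.2450 / 0.6429 = 0.38.

0.38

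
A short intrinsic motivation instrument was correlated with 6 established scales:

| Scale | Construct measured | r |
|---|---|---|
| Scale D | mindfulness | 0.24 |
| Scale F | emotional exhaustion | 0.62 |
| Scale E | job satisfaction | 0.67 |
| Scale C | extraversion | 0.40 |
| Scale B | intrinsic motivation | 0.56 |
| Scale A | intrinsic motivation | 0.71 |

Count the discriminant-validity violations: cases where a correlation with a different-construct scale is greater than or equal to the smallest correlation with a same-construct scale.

2

Convergent (same construct = intrinsic motivation): Scale B, Scale A.
Smallest convergent = 0.56. Discriminant values: 0.24, 0.62, 0.67, 0.40; count ≥ 0.56 → 2.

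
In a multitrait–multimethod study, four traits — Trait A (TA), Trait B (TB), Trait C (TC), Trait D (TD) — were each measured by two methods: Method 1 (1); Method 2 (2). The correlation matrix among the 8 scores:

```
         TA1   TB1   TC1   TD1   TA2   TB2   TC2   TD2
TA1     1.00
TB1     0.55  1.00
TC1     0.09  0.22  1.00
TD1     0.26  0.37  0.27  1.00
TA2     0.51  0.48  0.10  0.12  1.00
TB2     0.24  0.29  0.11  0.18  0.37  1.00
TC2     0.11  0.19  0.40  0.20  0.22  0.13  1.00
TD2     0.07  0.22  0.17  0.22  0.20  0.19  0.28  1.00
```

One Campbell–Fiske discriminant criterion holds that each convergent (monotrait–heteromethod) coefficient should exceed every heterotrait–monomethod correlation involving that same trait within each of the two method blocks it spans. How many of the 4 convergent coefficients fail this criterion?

Convergent coefficients and their comparison sets:
TA (methods 1·2): 0.51 vs {0.55, 0.37, 0.09, 0.22, 0.26, 0.20} → fail.
TB (methods 1·2): 0.29 vs {0.55, 0.37, 0.22, 0.13, 0.37, 0.19} → fail.
TC (methods 1·2): 0.40 vs {0.09, 0.22, 0.22, 0.13, 0.27, 0.28} → pass.
TD (methods 1·2): 0.22 vs {0.26, 0.20, 0.37, 0.19, 0.27, 0.28} → fail.
3 of 4 fail.

3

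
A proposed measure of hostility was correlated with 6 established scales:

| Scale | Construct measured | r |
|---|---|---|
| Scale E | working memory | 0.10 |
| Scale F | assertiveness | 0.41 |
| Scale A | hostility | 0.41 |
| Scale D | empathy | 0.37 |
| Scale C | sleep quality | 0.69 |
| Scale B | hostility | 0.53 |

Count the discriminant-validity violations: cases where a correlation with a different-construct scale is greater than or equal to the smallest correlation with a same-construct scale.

Convergent (same construct = hostility): Scale A, Scale B.
Smallest convergent = 0.41. Discriminant values: 0.10, 0.41, 0.37, 0.69; count ≥ 0.41 → 2.

2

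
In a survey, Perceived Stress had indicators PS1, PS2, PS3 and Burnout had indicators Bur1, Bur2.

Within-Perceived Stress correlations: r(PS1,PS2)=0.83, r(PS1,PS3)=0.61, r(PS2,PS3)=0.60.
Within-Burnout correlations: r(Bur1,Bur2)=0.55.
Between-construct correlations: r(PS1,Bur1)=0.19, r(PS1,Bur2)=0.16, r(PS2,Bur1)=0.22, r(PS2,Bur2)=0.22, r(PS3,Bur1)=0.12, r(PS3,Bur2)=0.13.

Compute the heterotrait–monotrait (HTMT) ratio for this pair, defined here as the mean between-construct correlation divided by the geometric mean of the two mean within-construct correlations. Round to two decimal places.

Mean between = 1.04/6 = 0.1733.
Mean within-PS = 2.04/3 = 0.6800; mean within-Bur = 0.55/1 = 0.5500.
Geometric mean = √(0.6800 × 0.5500) = 0.6116.
HTMT = 0.1733 / 0.6116 = 0.28.

0.28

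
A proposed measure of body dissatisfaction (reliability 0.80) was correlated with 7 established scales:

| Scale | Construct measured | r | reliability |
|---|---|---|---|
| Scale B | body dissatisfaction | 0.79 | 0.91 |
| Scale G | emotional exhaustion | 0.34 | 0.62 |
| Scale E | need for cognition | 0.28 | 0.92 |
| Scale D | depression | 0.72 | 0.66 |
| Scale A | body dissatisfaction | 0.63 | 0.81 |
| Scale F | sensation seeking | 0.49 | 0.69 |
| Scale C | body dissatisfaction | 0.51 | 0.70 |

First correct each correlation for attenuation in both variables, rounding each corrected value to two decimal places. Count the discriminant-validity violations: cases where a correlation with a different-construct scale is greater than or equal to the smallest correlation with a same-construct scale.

Disattenuated r (r / √(r_scale · r_new)):
  Scale B (conv): 0.79 / √(0.91·0.80) = 0.93
  Scale G (disc): 0.34 / √(0.62·0.80) = 0.48
  Scale E (disc): 0.28 / √(0.92·0.80) = 0.33
  Scale D (disc): 0.72 / √(0.66·0.80) = 0.99
  Scale A (conv): 0.63 / √(0.81·0.80) = 0.78
  Scale F (disc): 0.49 / √(0.69·0.80) = 0.66
  Scale C (conv): 0.51 / √(0.70·0.80) = 0.68
Smallest convergent = 0.68. Discriminant values: 0.48, 0.33, 0.99, 0.66; count ≥ 0.68 → 1.

1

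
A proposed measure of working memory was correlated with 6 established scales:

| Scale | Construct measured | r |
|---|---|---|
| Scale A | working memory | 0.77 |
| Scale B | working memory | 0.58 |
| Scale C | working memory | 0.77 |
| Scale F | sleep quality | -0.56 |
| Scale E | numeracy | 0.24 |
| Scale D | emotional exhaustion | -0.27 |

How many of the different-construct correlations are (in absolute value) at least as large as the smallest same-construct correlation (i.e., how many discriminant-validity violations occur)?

Convergent (same construct = working memory): Scale A, Scale B, Scale C.
Smallest convergent = 0.58. Discriminant |r|: 0.56, 0.24, 0.27; count ≥ 0.58 → 0.

0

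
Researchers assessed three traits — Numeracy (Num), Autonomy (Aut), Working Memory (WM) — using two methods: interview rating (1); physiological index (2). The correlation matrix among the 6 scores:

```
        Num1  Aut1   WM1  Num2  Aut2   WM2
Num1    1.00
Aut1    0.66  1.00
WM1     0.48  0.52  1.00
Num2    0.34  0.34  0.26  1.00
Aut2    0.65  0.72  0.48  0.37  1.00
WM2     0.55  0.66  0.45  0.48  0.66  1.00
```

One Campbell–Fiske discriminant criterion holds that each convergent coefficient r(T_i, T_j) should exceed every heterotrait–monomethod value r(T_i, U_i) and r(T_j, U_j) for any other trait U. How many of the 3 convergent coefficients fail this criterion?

2

Each convergent coefficient versus the relevant comparison correlations:
Num (methods 1·2): 0.34 vs {0.66, 0.37, 0.48, 0.48} → fail.
Aut (methods 1·2): 0.72 vs {0.66, 0.37, 0.52, 0.66} → pass.
WM (methods 1·2): 0.45 vs {0.48, 0.48, 0.52, 0.66} → fail.
2 of 3 fail.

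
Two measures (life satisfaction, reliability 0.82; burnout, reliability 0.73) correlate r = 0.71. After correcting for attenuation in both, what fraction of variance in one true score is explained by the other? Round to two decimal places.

0.84

Disattenuated r = 0.71 / √(0.82 × 0.73) = 0.71 / 0.7737 = 0.9177.
Shared true-score variance = 0.9177² = 0.8422 ≈ 0.84.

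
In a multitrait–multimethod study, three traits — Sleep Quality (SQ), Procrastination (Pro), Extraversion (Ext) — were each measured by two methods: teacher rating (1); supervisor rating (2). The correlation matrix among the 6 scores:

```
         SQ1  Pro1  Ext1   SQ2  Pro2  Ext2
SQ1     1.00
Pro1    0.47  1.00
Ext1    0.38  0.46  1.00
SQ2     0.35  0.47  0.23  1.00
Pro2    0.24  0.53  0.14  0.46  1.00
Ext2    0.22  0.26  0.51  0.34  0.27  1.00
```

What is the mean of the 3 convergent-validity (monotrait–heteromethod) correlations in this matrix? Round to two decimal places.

0.46

Convergent values: 0.35, 0.53, 0.51; mean = 1.39/3 = 0.46.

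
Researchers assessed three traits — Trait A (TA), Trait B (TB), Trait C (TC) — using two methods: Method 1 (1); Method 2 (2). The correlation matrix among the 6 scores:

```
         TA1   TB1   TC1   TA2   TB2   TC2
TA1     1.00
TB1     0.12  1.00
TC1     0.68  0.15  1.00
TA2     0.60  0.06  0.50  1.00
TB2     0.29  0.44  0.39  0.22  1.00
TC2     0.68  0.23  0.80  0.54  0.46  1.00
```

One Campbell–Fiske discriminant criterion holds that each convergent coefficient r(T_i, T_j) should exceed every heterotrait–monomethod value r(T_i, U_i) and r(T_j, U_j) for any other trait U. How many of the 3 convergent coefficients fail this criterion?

2

Checking each validity diagonal entry against its comparison values:
TA (methods 1·2): 0.60 vs {0.12, 0.22, 0.68, 0.54} → fail.
TB (methods 1·2): 0.44 vs {0.12, 0.22, 0.15, 0.46} → fail.
TC (methods 1·2): 0.80 vs {0.68, 0.54, 0.15, 0.46} → pass.
2 of 3 fail.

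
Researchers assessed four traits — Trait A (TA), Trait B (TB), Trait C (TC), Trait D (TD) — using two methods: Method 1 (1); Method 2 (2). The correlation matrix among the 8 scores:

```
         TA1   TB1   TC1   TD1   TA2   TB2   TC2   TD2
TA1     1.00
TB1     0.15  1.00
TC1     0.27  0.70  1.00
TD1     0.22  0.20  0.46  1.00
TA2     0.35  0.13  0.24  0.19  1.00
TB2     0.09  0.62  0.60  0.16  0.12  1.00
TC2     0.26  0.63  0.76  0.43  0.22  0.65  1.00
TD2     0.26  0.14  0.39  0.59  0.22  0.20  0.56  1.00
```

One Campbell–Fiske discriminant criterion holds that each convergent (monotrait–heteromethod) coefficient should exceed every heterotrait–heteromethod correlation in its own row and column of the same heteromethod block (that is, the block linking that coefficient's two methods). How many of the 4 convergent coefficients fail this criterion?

1

Convergent coefficients and their comparison sets:
TA (methods 1·2): 0.35 vs {0.09, 0.13, 0.26, 0.24, 0.26, 0.19} → pass.
TB (methods 1·2): 0.62 vs {0.13, 0.09, 0.63, 0.60, 0.14, 0.16} → fail.
TC (methods 1·2): 0.76 vs {0.24, 0.26, 0.60, 0.63, 0.39, 0.43} → pass.
TD (methods 1·2): 0.59 vs {0.19, 0.26, 0.16, 0.14, 0.43, 0.39} → pass.
1 of 4 fail.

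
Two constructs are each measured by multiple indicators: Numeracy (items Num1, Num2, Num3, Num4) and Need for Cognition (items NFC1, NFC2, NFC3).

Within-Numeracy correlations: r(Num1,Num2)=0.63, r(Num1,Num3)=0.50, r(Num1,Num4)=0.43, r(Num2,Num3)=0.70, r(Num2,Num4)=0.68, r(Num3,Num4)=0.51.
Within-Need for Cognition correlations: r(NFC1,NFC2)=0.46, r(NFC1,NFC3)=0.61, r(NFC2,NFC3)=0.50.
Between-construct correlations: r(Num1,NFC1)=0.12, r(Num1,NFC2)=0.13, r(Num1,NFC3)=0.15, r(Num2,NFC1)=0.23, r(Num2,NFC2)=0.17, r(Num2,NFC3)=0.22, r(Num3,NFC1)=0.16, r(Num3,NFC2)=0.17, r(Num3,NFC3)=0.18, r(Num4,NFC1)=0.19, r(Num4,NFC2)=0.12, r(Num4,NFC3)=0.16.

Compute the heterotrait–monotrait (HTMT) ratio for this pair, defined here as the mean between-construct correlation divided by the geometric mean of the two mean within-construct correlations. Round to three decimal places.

0.304

Mean between = 2.00/12 = 0.1667.
Mean within-Num = 3.45/6 = 0.5750; mean within-NFC = 1.57/3 = 0.5233.
Geometric mean = √(0.5750 × 0.5233) = 0.5485.
HTMT = 0.1667 / 0.5485 = 0.304.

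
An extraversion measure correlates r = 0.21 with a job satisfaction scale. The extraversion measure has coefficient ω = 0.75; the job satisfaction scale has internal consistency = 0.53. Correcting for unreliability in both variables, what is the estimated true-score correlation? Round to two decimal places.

0.33

r_true = r_obs / √(r_xx · r_yy) = 0.21 / √(0.75 × 0.53) = 0.21 / √0.3975 = 0.21 / 0.6305 ≈ 0.33.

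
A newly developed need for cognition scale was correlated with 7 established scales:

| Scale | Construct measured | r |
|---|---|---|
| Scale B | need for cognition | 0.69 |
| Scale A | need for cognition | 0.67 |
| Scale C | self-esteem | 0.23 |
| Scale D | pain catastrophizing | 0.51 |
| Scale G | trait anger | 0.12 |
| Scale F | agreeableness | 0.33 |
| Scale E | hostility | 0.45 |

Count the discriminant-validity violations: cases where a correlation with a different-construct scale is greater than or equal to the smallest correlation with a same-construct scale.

Convergent (same construct = need for cognition): Scale B, Scale A.
Smallest convergent = 0.67. Discriminant values: 0.23, 0.51, 0.12, 0.33, 0.45; count ≥ 0.67 → 0.

0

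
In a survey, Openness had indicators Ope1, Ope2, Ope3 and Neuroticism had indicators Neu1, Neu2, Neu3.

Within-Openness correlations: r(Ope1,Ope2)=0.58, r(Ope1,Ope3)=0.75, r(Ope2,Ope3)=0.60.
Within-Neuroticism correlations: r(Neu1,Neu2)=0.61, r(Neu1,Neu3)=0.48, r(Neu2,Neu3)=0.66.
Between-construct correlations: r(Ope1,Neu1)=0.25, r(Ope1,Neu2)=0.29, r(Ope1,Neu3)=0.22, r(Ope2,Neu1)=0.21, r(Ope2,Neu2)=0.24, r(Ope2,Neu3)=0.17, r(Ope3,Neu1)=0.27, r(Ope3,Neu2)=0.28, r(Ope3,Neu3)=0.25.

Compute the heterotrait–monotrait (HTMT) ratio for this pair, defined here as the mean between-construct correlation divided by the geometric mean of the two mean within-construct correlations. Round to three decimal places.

0.395

Mean between = 2.18/9 = 0.2422.
Mean within-Ope = 1.93/3 = 0.6433; mean within-Neu = 1.75/3 = 0.5833.
Geometric mean = √(0.6433 × 0.5833) = 0.6126.
HTMT = 0.2422 / 0.6126 = 0.395.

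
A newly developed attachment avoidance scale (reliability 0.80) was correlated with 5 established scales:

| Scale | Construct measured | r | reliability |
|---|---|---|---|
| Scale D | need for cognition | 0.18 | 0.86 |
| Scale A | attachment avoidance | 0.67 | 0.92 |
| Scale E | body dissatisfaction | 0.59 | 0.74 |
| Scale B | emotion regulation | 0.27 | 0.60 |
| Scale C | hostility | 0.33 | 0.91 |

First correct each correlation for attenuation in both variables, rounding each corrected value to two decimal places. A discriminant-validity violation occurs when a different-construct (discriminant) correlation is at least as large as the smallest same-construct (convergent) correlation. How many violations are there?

Disattenuated r (r / √(r_scale · r_new)):
  Scale D (disc): 0.18 / √(0.86·0.80) = 0.22
  Scale A (conv): 0.67 / √(0.92·0.80) = 0.78
  Scale E (disc): 0.59 / √(0.74·0.80) = 0.77
  Scale B (disc): 0.27 / √(0.60·0.80) = 0.39
  Scale C (disc): 0.33 / √(0.91·0.80) = 0.39
Smallest convergent = 0.78. Discriminant values: 0.22, 0.77, 0.39, 0.39; count ≥ 0.78 → 0.

0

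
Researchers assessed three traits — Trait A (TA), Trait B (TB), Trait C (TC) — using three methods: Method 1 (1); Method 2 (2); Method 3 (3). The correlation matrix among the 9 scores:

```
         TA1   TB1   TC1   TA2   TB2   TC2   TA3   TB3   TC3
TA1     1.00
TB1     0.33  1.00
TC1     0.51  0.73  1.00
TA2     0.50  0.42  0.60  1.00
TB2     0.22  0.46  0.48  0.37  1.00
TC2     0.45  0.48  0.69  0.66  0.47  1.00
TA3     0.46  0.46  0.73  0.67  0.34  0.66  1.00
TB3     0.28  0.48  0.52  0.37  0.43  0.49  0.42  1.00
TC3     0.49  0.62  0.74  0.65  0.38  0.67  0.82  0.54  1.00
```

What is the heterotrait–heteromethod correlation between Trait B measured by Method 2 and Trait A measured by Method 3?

Different traits and methods: r(TB2, TA3) = 0.34.

0.34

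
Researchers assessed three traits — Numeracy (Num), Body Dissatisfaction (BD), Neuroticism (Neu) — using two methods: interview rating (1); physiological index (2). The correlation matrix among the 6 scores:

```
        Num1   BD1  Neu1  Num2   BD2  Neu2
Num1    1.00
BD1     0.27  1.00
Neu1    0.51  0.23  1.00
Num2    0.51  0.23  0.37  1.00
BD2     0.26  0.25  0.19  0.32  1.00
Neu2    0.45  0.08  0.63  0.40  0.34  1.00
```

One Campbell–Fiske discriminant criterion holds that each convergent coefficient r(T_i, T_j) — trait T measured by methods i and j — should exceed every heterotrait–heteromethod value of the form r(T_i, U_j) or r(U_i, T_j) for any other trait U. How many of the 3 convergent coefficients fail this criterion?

Each convergent coefficient versus the relevant comparison correlations:
Num (methods 1·2): 0.51 vs {0.26, 0.23, 0.45, 0.37} → pass.
BD (methods 1·2): 0.25 vs {0.23, 0.26, 0.08, 0.19} → fail.
Neu (methods 1·2): 0.63 vs {0.37, 0.45, 0.19, 0.08} → pass.
1 of 3 fail.

1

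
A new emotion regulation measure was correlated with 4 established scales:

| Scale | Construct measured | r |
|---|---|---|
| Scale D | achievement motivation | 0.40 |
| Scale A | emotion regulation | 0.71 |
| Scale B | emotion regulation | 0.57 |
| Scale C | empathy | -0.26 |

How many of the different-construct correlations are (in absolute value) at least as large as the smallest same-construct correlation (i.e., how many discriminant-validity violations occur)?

0

Convergent (same construct = emotion regulation): Scale A, Scale B.
Smallest convergent = 0.57. Discriminant |r|: 0.40, 0.26; count ≥ 0.57 → 0.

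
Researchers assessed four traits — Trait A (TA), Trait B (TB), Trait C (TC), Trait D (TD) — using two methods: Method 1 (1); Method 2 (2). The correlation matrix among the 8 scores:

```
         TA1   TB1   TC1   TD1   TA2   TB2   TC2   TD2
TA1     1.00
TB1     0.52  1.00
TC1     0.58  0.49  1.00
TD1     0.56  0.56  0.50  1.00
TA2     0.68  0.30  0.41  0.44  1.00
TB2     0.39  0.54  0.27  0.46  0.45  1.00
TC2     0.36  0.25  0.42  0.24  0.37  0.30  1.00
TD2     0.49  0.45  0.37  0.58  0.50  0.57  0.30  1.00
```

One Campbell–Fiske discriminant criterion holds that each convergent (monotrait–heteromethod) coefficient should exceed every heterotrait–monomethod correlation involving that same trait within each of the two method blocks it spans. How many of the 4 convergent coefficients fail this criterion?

Each convergent coefficient versus the relevant comparison correlations:
TA (methods 1·2): 0.68 vs {0.52, 0.45, 0.58, 0.37, 0.56, 0.50} → pass.
TB (methods 1·2): 0.54 vs {0.52, 0.45, 0.49, 0.30, 0.56, 0.57} → fail.
TC (methods 1·2): 0.42 vs {0.58, 0.37, 0.49, 0.30, 0.50, 0.30} → fail.
TD (methods 1·2): 0.58 vs {0.56, 0.50, 0.56, 0.57, 0.50, 0.30} → pass.
2 of 4 fail.

2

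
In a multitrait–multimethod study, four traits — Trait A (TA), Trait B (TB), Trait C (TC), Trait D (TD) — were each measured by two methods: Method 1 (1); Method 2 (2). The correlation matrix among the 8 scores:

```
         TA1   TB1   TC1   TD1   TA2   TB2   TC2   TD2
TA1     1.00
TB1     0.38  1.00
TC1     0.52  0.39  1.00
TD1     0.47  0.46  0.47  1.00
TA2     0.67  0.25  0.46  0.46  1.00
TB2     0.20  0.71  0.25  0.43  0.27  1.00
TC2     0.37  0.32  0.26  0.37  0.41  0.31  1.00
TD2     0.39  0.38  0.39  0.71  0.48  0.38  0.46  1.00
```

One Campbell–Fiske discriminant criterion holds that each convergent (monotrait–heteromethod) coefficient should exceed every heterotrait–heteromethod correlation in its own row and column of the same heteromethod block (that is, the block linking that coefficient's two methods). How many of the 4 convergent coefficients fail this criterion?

Convergent coefficients and their comparison sets:
TA (methods 1·2): 0.67 vs {0.20, 0.25, 0.37, 0.46, 0.39, 0.46} → pass.
TB (methods 1·2): 0.71 vs {0.25, 0.20, 0.32, 0.25, 0.38, 0.43} → pass.
TC (methods 1·2): 0.26 vs {0.46, 0.37, 0.25, 0.32, 0.39, 0.37} → fail.
TD (methods 1·2): 0.71 vs {0.46, 0.39, 0.43, 0.38, 0.37, 0.39} → pass.
1 of 4 fail.

1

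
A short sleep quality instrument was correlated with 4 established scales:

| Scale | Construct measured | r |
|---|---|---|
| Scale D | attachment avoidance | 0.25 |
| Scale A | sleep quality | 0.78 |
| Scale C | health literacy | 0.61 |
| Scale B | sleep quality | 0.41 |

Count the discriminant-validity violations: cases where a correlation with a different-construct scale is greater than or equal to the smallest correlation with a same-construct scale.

1

Convergent (same construct = sleep quality): Scale A, Scale B.
Smallest convergent = 0.41. Discriminant values: 0.25, 0.61; count ≥ 0.41 → 1.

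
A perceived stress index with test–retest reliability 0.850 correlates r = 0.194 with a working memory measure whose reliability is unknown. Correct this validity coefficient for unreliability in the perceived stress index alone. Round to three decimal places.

0.210

Single correction: r_c = r_obs / √r_xx = 0.194 / √0.850 = 0.194 / 0.9220 ≈ 0.210.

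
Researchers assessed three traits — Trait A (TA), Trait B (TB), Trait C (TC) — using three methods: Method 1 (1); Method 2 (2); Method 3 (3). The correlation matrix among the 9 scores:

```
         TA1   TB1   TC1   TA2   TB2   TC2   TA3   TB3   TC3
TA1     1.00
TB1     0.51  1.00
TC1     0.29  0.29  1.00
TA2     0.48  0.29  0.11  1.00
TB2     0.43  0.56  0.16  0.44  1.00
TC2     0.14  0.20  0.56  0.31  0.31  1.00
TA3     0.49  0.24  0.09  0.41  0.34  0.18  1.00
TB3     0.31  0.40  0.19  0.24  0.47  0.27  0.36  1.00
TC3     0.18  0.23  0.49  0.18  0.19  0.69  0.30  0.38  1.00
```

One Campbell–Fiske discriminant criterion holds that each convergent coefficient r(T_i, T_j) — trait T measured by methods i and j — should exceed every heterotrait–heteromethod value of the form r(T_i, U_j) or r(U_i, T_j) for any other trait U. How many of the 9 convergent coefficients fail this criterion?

0

Checking each validity diagonal entry against its comparison values:
TA (methods 1·2): 0.48 vs {0.43, 0.29, 0.14, 0.11} → pass.
TA (methods 1·3): 0.49 vs {0.31, 0.24, 0.18, 0.09} → pass.
TA (methods 2·3): 0.41 vs {0.24, 0.34, 0.18, 0.18} → pass.
TB (methods 1·2): 0.56 vs {0.29, 0.43, 0.20, 0.16} → pass.
TB (methods 1·3): 0.40 vs {0.24, 0.31, 0.23, 0.19} → pass.
TB (methods 2·3): 0.47 vs {0.34, 0.24, 0.19, 0.27} → pass.
TC (methods 1·2): 0.56 vs {0.11, 0.14, 0.16, 0.20} → pass.
TC (methods 1·3): 0.49 vs {0.09, 0.18, 0.19, 0.23} → pass.
TC (methods 2·3): 0.69 vs {0.18, 0.18, 0.27, 0.19} → pass.
0 of 9 fail.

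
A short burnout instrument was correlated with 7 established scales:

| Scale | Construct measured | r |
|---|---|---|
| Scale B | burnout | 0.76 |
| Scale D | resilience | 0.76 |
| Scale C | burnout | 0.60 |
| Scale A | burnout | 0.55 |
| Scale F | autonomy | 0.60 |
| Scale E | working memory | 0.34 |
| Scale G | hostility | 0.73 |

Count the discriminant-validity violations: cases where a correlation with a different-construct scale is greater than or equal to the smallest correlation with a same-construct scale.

Convergent (same construct = burnout): Scale B, Scale C, Scale A.
Smallest convergent = 0.55. Discriminant values: 0.76, 0.60, 0.34, 0.73; count ≥ 0.55 → 3.

3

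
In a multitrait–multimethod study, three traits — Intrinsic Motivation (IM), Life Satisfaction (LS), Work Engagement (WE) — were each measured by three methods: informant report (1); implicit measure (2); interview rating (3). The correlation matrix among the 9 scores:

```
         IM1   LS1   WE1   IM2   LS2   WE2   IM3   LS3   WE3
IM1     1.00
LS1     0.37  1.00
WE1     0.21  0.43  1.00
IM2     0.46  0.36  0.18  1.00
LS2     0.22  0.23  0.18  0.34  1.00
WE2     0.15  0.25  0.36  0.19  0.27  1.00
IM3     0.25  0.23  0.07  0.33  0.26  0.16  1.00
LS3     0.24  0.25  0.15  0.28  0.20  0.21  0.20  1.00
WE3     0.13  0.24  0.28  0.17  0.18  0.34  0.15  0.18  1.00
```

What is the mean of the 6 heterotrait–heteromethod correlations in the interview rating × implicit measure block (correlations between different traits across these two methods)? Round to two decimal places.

HTHM values (method 3 × method 2): 0.26, 0.16, 0.28, 0.21, 0.17, 0.18; mean = 1.26/6 = 0.21.

0.21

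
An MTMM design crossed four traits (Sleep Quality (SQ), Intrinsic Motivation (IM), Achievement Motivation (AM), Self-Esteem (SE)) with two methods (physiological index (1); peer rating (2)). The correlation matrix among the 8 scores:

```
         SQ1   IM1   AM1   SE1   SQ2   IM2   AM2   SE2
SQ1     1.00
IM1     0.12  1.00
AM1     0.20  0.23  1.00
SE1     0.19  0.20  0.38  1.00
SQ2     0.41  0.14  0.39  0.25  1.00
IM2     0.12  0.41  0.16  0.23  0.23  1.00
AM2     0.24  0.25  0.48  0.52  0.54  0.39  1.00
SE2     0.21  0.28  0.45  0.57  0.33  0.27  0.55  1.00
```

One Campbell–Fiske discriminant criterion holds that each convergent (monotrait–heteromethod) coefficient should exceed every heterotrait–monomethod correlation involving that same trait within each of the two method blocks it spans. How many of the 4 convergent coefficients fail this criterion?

2

Checking each validity diagonal entry against its comparison values:
SQ (methods 1·2): 0.41 vs {0.12, 0.23, 0.20, 0.54, 0.19, 0.33} → fail.
IM (methods 1·2): 0.41 vs {0.12, 0.23, 0.23, 0.39, 0.20, 0.27} → pass.
AM (methods 1·2): 0.48 vs {0.20, 0.54, 0.23, 0.39, 0.38, 0.55} → fail.
SE (methods 1·2): 0.57 vs {0.19, 0.33, 0.20, 0.27, 0.38, 0.55} → pass.
2 of 4 fail.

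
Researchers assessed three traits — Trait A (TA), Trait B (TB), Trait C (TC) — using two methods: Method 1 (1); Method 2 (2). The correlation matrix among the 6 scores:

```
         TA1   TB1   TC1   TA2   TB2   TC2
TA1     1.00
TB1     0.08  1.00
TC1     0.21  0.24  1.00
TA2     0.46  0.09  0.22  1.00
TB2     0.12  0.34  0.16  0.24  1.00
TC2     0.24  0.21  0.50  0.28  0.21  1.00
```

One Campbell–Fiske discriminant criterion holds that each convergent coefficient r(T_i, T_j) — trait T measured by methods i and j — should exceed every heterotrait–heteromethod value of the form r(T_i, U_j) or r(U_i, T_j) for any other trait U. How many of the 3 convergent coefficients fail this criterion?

Checking each validity diagonal entry against its comparison values:
TA (methods 1·2): 0.46 vs {0.12, 0.09, 0.24, 0.22} → pass.
TB (methods 1·2): 0.34 vs {0.09, 0.12, 0.21, 0.16} → pass.
TC (methods 1·2): 0.50 vs {0.22, 0.24, 0.16, 0.21} → pass.
0 of 3 fail.

0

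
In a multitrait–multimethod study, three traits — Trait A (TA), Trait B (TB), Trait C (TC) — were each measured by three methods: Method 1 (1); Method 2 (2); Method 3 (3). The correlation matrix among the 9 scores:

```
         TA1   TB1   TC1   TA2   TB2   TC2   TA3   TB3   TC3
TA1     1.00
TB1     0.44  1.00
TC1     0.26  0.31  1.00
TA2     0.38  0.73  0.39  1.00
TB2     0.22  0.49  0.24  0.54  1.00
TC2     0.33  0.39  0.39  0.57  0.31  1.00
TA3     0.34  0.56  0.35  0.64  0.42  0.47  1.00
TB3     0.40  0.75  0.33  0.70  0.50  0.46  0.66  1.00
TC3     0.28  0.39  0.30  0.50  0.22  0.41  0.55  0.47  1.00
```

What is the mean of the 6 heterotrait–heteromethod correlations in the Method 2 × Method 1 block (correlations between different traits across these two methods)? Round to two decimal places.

0.38

HTHM values (method 2 × method 1): 0.73, 0.39, 0.22, 0.24, 0.33, 0.39; mean = 2.30/6 = 0.38.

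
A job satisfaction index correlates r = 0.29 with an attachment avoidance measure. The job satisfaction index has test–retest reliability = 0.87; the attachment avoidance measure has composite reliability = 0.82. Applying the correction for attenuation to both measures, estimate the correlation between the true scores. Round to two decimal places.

0.34

r_true = r_obs / √(r_xx · r_yy) = 0.29 / √(0.87 × 0.82) = 0.29 / √0.7134 = 0.29 / 0.8446 ≈ 0.34.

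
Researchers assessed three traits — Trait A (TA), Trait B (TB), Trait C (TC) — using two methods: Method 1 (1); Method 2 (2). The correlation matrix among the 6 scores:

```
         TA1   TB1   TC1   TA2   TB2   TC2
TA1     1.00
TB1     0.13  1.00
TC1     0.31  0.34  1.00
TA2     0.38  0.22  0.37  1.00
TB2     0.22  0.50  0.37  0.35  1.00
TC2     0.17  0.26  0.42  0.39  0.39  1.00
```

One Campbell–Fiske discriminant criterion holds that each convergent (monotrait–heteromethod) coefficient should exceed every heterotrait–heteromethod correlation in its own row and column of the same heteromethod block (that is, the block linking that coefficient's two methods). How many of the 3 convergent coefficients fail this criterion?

Checking each validity diagonal entry against its comparison values:
TA (methods 1·2): 0.38 vs {0.22, 0.22, 0.17, 0.37} → pass.
TB (methods 1·2): 0.50 vs {0.22, 0.22, 0.26, 0.37} → pass.
TC (methods 1·2): 0.42 vs {0.37, 0.17, 0.37, 0.26} → pass.
0 of 3 fail.

0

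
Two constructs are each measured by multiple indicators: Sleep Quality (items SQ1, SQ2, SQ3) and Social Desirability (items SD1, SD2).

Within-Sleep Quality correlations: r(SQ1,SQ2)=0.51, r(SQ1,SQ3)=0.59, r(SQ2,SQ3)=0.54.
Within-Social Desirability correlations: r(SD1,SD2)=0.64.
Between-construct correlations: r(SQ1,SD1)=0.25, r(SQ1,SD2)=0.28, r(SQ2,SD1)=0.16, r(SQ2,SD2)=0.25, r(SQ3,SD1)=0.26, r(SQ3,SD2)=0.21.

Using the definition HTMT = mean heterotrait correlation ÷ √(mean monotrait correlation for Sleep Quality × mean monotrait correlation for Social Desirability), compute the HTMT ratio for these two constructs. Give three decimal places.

Between-construct mean = 1.41/6 = 0.2350.
Mean within-SQ = 1.64/3 = 0.5467; mean within-SD = 0.64/1 = 0.6400.
Geometric mean = √(0.5467 × 0.6400) = 0.5915.
HTMT = 0.2350 / 0.5915 = 0.397.

0.397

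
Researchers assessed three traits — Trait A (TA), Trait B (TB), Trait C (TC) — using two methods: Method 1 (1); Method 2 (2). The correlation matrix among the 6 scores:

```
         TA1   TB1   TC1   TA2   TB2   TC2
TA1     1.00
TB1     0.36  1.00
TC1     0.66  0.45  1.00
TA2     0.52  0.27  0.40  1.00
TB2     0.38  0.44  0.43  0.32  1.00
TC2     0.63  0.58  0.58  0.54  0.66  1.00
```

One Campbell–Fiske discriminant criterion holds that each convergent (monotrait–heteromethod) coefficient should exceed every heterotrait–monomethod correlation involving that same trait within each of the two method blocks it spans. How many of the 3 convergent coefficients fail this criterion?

3

Checking each validity diagonal entry against its comparison values:
TA (methods 1·2): 0.52 vs {0.36, 0.32, 0.66, 0.54} → fail.
TB (methods 1·2): 0.44 vs {0.36, 0.32, 0.45, 0.66} → fail.
TC (methods 1·2): 0.58 vs {0.66, 0.54, 0.45, 0.66} → fail.
3 of 3 fail.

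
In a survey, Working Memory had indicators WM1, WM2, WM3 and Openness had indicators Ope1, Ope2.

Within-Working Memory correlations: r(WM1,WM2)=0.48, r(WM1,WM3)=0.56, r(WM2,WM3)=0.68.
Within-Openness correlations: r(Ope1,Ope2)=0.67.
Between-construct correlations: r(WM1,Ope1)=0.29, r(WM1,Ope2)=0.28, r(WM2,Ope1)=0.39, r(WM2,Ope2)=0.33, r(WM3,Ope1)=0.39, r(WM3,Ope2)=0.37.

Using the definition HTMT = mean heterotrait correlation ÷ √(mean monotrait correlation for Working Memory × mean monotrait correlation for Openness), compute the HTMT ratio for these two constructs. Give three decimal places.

0.551

Mean heterotrait r = 2.05/6 = 0.3417.
Mean within-WM = 1.72/3 = 0.5733; mean within-Ope = 0.67/1 = 0.6700.
Geometric mean = √(0.5733 × 0.6700) = 0.6198.
HTMT = 0.3417 / 0.6198 = 0.551.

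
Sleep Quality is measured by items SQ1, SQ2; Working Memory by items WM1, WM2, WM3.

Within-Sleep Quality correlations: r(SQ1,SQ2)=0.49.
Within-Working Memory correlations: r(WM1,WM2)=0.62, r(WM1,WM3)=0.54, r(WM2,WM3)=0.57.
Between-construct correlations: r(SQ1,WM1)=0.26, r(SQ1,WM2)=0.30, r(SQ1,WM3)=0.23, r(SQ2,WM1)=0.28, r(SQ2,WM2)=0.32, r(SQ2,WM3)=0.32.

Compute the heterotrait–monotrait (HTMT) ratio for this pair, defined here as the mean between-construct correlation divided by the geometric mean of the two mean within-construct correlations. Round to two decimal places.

Mean between = 1.71/6 = 0.2850.
Mean within-SQ = 0.49/1 = 0.4900; mean within-WM = 1.73/3 = 0.5767.
Geometric mean = √(0.4900 × 0.5767) = 0.5316.
HTMT = 0.2850 / 0.5316 = 0.54.

0.54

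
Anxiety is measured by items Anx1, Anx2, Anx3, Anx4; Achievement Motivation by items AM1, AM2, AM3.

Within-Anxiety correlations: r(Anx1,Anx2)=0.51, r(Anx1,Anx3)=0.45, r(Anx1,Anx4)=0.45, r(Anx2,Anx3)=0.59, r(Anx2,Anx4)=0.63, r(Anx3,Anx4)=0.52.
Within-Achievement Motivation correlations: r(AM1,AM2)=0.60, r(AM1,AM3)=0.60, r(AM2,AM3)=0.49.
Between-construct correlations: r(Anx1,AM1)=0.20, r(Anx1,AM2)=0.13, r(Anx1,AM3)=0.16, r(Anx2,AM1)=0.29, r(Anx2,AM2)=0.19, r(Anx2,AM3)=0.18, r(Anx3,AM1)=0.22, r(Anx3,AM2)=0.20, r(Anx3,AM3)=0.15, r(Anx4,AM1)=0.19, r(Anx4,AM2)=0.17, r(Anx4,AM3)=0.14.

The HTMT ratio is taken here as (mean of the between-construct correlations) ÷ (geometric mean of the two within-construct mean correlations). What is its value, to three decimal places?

0.340

Mean between = 2.22/12 = 0.1850.
Mean within-Anx = 3.15/6 = 0.5250; mean within-AM = 1.69/3 = 0.5633.
Geometric mean = √(0.5250 × 0.5633) = 0.5438.
HTMT = 0.1850 / 0.5438 = 0.340.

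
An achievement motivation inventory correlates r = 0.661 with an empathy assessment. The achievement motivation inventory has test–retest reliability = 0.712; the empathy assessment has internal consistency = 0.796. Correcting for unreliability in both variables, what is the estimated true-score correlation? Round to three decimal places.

0.878

r_true = r_obs / √(r_xx · r_yy) = 0.661 / √(0.712 × 0.796) = 0.661 / √0.566752 = 0.661 / 0.7528 ≈ 0.878.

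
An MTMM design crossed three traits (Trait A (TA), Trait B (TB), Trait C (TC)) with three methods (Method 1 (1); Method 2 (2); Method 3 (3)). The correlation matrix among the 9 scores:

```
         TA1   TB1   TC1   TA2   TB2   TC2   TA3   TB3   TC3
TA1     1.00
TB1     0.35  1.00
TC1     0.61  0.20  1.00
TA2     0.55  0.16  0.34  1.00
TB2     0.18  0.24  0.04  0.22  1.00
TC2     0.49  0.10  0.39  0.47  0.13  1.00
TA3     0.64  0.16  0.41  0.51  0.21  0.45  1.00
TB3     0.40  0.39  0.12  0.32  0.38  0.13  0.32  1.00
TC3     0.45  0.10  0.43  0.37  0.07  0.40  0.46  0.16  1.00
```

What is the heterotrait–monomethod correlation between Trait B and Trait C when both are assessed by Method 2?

0.13

Different traits, same method: r(TB2, TC2) = 0.13.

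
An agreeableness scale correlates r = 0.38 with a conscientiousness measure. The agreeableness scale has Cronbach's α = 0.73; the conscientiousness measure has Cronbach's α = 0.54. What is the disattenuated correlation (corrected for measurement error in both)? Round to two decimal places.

r_true = r_obs / √(r_xx · r_yy) = 0.38 / √(0.73 × 0.54) = 0.38 / √0.3942 = 0.38 / 0.6279 ≈ 0.61.

0.61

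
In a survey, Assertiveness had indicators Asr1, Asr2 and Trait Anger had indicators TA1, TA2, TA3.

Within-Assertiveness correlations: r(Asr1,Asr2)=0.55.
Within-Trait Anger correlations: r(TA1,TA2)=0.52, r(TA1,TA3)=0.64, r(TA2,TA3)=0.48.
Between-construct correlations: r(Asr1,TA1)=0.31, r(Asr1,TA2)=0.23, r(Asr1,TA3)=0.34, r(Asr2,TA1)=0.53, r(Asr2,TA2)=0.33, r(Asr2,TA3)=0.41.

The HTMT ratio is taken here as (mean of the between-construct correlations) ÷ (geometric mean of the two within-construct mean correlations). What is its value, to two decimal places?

0.65

Mean heterotrait r = 2.15/6 = 0.3583.
Mean within-Asr = 0.55/1 = 0.5500; mean within-TA = 1.64/3 = 0.5467.
Geometric mean = √(0.5500 × 0.5467) = 0.5483.
HTMT = 0.3583 / 0.5483 = 0.65.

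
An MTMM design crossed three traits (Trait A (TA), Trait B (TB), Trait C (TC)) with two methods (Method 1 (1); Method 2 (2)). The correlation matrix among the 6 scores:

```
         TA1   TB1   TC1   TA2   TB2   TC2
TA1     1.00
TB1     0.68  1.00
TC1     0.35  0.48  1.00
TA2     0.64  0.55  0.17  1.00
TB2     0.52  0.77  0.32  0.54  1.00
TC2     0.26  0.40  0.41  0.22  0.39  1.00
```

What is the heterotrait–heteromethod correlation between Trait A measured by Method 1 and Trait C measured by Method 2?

0.26

Different traits and methods: r(TA1, TC2) = 0.26.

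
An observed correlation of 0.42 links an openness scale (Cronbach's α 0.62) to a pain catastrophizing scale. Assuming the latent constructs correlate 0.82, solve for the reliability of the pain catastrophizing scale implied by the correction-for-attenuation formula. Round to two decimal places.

r_true = r_obs / √(r_xx · r_yy) ⇒ 0.82 = 0.42 / √(0.62 · r_yy).
√(0.62 · r_yy) = 0.42 / 0.82 = 0.5122; 0.62 · r_yy = 0.2623; r_yy = 0.2623 / 0.62 ≈ 0.42.

0.42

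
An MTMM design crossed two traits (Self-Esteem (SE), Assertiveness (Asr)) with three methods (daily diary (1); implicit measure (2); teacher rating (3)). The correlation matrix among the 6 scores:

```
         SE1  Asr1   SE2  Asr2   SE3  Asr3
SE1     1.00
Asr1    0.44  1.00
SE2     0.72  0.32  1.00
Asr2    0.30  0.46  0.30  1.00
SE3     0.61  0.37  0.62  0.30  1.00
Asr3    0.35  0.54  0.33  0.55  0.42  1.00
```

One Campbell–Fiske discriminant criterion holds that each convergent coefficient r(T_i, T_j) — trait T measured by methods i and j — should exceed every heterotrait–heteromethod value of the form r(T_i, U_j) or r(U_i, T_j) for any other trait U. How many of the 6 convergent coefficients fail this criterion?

Convergent coefficients and their comparison sets:
SE (methods 1·2): 0.72 vs {0.30, 0.32} → pass.
SE (methods 1·3): 0.61 vs {0.35, 0.37} → pass.
SE (methods 2·3): 0.62 vs {0.33, 0.30} → pass.
Asr (methods 1·2): 0.46 vs {0.32, 0.30} → pass.
Asr (methods 1·3): 0.54 vs {0.37, 0.35} → pass.
Asr (methods 2·3): 0.55 vs {0.30, 0.33} → pass.
0 of 6 fail.

0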